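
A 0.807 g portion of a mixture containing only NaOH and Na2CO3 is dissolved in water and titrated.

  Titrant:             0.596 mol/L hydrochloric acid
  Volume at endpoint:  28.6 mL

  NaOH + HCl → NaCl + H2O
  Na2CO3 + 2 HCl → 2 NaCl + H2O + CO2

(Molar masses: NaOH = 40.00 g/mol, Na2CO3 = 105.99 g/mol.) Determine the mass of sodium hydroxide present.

0.297 g

n(HCl) = 0.0286 × 0.596 = 0.0170 mol
Let x = n(NaOH), y = n(Na2CO3).
Titrant: 1x + 2y = 0.0170;  mass: 40.00x + 105.99y = 0.807
Solving, x = 7.41 × 10^-3 mol, y = 4.82 × 10^-3 mol
mass of NaOH = 7.41 × 10^-3 × 40.00 = 0.297 g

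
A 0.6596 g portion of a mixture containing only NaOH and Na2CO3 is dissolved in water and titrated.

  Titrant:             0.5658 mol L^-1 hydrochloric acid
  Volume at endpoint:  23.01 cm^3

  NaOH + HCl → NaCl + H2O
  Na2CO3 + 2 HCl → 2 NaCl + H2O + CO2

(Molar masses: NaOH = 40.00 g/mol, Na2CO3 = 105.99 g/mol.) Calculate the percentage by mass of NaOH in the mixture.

n(HCl) = 0.02301 × 0.5658 = 0.01302 mol
Let x = n(NaOH), y = n(Na2CO3).
Titrant: 1x + 2y = 0.01302;  mass: 40.00x + 105.99y = 0.6596
Solving, x = 2.335 × 10^-3 mol, y = 5.342 × 10^-3 mol
mass of NaOH = 2.335 × 10^-3 × 40.00 = 0.09341 g
% NaOH = 0.09341 / 0.6596 × 100 = 14.16 %

14.16 %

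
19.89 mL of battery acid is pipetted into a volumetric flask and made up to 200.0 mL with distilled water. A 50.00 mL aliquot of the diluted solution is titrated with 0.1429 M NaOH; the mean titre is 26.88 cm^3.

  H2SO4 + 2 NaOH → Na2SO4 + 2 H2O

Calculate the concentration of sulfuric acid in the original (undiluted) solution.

n(NaOH) = 0.02688 × 0.1429 = 3.841 × 10^-3 mol
From the 1:2 ratio, n(H2SO4) in the aliquot = 1/2 × 3.841 × 10^-3 = 1.921 × 10^-3 mol
[H2SO4]_dilute = 1.921 × 10^-3 / 0.05000 = 0.03841 mol/L
Dilution factor = 200.0 / 19.89 = 10.06
[H2SO4]_stock = 0.03841 × 10.06 = 0.3862 mol/L

0.3862 M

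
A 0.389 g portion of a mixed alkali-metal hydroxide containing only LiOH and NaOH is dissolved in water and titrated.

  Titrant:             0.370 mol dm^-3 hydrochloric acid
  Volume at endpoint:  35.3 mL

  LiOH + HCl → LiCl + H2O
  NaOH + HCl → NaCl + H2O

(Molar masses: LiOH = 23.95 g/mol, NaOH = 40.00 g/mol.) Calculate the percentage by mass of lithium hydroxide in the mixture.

n(HCl) = 0.0353 × 0.370 = 0.0131 mol
Let x = n(LiOH), y = n(NaOH).
Titrant: 1x + 1y = 0.0131;  mass: 23.95x + 40.00y = 0.389
Solving, x = 8.31 × 10^-3 mol, y = 4.75 × 10^-3 mol
mass of LiOH = 8.31 × 10^-3 × 23.95 = 0.199 g
% LiOH = 0.199 / 0.389 × 100 = 51.2 %

51.2 %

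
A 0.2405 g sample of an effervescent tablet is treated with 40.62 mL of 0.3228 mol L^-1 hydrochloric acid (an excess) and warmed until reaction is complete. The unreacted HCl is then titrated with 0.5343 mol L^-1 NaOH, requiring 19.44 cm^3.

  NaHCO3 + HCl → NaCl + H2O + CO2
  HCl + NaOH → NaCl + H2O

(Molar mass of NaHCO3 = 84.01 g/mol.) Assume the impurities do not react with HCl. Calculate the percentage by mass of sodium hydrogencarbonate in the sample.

n(HCl) added = 0.04062 × 0.3228 = 0.01311 mol
n(NaOH) used in back-titration = 0.01944 × 0.5343 = 0.01039 mol
n(HCl) left over = 0.01039 mol (1:1 ratio)
n(HCl) consumed by analyte = 0.01311 − 0.01039 = 2.725 × 10^-3 mol
n(NaHCO3) = 2.725 × 10^-3 mol (1:1 ratio)
mass of NaHCO3 = 2.725 × 10^-3 × 84.01 = 0.2290 g
% NaHCO3 = 0.2290 / 0.2405 × 100 = 95.20 %

95.20 %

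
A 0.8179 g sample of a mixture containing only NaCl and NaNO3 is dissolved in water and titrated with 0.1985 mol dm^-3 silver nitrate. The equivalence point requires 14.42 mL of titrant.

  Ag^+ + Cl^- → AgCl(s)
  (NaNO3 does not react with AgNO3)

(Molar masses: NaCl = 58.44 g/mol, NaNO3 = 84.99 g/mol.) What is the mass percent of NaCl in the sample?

20.45 %

n(AgNO3) = 0.01442 × 0.1985 = 2.862 × 10^-3 mol
Let x = n(NaCl), y = n(NaNO3).
Titrant: 1x = 2.862 × 10^-3;  mass: 58.44x + 84.99y = 0.8179
Solving, x = 2.862 × 10^-3 mol, y = 7.655 × 10^-3 mol
mass of NaCl = 2.862 × 10^-3 × 58.44 = 0.1673 g
% NaCl = 0.1673 / 0.8179 × 100 = 20.45 %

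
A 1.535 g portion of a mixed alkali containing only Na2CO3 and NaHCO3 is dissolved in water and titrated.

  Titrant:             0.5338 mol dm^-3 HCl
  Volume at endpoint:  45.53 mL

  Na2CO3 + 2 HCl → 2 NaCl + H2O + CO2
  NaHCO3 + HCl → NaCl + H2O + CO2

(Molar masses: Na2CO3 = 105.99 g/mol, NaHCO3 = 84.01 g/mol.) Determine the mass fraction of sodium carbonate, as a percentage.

56.41 %

n(HCl) = 0.04553 × 0.5338 = 0.02430 mol
Let x = n(Na2CO3), y = n(NaHCO3).
Titrant: 2x + 1y = 0.02430;  mass: 105.99x + 84.01y = 1.535
Solving, x = 8.170 × 10^-3 mol, y = 7.964 × 10^-3 mol
mass of Na2CO3 = 8.170 × 10^-3 × 105.99 = 0.8659 g
% Na2CO3 = 0.8659 / 1.535 × 100 = 56.41 %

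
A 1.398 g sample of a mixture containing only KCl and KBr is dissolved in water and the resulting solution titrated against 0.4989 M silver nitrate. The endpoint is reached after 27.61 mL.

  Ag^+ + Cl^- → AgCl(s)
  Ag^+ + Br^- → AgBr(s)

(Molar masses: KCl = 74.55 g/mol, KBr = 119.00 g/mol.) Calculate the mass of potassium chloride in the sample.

n(AgNO3) = 0.02761 × 0.4989 = 0.01377 mol
Let x = n(KCl), y = n(KBr).
Titrant: 1x + 1y = 0.01377;  mass: 74.55x + 119.00y = 1.398
Solving, x = 5.426 × 10^-3 mol, y = 8.349 × 10^-3 mol
mass of KCl = 5.426 × 10^-3 × 74.55 = 0.4045 g

0.4045 g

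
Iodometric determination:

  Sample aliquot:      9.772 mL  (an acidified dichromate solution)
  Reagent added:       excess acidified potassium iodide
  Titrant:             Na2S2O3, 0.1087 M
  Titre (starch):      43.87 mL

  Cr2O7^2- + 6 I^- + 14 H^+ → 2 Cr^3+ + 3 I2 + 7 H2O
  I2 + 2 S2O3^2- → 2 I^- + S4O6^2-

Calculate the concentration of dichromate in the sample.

0.08133 M

n(S2O3^2-) = 0.04387 × 0.1087 = 4.769 × 10^-3 mol
n(I2) = n(S2O3^2-)/2 = 2.384 × 10^-3 mol
From the 1:3 ratio, n(Cr2O7^2-) in the aliquot = 1/3 × 2.384 × 10^-3 = 7.948 × 10^-4 mol
[Cr2O7^2-] = 7.948 × 10^-4 / 0.009772 = 0.08133 mol/L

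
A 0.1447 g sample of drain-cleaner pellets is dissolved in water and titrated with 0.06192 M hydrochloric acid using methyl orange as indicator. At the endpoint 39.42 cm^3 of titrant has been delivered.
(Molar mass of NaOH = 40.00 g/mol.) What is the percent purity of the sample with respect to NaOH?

NaOH + HCl → NaCl + H2O
n(HCl) = 0.03942 L × 0.06192 mol/L = 2.441 × 10^-3 mol
n(NaOH) = 2.441 × 10^-3 mol (1:1 ratio)
mass of NaOH = 2.441 × 10^-3 × 40.00 g/mol = 0.09764 g
% NaOH = 0.09764 / 0.1447 × 100 = 67.47 %

67.47 %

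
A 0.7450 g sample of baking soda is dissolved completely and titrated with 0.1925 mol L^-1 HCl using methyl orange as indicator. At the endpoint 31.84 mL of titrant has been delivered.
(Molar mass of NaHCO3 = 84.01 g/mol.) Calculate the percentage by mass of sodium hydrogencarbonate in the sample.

69.12 %

NaHCO3 + HCl → NaCl + H2O + CO2
n(HCl) = 0.03184 L × 0.1925 mol/L = 6.129 × 10^-3 mol
n(NaHCO3) = 6.129 × 10^-3 mol (1:1 ratio)
mass of NaHCO3 = 6.129 × 10^-3 × 84.01 g/mol = 0.5149 g
% NaHCO3 = 0.5149 / 0.7450 × 100 = 69.12 %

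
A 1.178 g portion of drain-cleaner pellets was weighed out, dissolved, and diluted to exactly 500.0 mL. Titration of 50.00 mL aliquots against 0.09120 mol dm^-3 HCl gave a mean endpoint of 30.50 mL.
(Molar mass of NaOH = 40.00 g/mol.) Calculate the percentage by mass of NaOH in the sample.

NaOH + HCl → NaCl + H2O
n(HCl) per titration = 0.03050 × 0.09120 = 2.782 × 10^-3 mol
n(NaOH) in each aliquot = 2.782 × 10^-3 mol (1:1 ratio)
n(NaOH) in the whole flask = 2.782 × 10^-3 × 500.0/50.00 = 0.02782 mol
mass of NaOH = 0.02782 × 40.00 = 1.113 g
% NaOH = 1.113 / 1.178 × 100 = 94.45 %

94.45 %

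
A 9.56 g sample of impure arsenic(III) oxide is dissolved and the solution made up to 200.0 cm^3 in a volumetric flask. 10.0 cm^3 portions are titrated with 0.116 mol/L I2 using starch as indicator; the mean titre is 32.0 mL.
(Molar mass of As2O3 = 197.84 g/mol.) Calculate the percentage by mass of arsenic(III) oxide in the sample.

As2O3 + 2 I2 + 2 H2O → As2O5 + 4 HI
n(I2) per titration = 0.0320 × 0.116 = 3.71 × 10^-3 mol
From the 1:2 ratio, n(As2O3) in each aliquot = 1/2 × 3.71 × 10^-3 = 1.86 × 10^-3 mol
n(As2O3) in the whole flask = 1.86 × 10^-3 × 200.0/10.0 = 0.0371 mol
mass of As2O3 = 0.0371 × 197.84 = 7.34 g
% As2O3 = 7.34 / 9.56 × 100 = 76.8 %

76.8 %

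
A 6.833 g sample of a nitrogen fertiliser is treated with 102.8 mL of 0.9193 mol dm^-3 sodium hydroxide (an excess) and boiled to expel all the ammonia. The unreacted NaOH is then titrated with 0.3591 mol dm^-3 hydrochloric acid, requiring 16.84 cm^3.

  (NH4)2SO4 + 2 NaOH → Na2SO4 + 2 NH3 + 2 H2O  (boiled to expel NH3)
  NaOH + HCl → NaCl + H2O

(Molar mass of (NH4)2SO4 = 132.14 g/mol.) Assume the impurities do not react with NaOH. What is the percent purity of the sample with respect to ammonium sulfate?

n(NaOH) added = 0.1028 × 0.9193 = 0.09450 mol
n(HCl) used in back-titration = 0.01684 × 0.3591 = 6.047 × 10^-3 mol
n(NaOH) left over = 6.047 × 10^-3 mol (1:1 ratio)
n(NaOH) consumed by analyte = 0.09450 − 6.047 × 10^-3 = 0.08846 mol
From the 1:2 ratio, n((NH4)2SO4) = 1/2 × 0.08846 = 0.04423 mol
mass of (NH4)2SO4 = 0.04423 × 132.14 = 5.844 g
% (NH4)2SO4 = 5.844 / 6.833 × 100 = 85.53 %

85.53 %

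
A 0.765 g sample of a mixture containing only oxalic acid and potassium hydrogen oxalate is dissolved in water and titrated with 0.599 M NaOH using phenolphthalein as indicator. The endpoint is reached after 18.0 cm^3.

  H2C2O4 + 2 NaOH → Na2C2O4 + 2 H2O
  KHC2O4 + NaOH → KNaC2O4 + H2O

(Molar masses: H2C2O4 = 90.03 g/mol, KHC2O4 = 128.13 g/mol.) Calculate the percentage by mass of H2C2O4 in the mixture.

43.6 %

n(NaOH) = 0.0180 × 0.599 = 0.0108 mol
Let x = n(H2C2O4), y = n(KHC2O4).
Titrant: 2x + 1y = 0.0108;  mass: 90.03x + 128.13y = 0.765
Solving, x = 3.71 × 10^-3 mol, y = 3.36 × 10^-3 mol
mass of H2C2O4 = 3.71 × 10^-3 × 90.03 = 0.334 g
% H2C2O4 = 0.334 / 0.765 × 100 = 43.6 %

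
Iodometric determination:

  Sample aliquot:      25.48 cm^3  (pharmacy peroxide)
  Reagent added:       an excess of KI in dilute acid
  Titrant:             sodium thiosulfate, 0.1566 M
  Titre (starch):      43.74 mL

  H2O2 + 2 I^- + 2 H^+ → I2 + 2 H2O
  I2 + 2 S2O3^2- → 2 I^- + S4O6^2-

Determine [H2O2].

n(S2O3^2-) = 0.04374 × 0.1566 = 6.850 × 10^-3 mol
n(I2) = n(S2O3^2-)/2 = 3.425 × 10^-3 mol
n(H2O2) in the aliquot = 3.425 × 10^-3 mol (1:1 ratio)
[H2O2] = 3.425 × 10^-3 / 0.02548 = 0.1344 mol/L

0.1344 M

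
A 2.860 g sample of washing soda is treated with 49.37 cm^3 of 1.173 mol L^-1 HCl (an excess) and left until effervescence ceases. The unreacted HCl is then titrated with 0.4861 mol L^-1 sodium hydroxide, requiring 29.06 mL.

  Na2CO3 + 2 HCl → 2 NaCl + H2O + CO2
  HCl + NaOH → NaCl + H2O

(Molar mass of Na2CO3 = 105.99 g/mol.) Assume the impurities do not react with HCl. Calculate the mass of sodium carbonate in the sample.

2.320 g

n(HCl) added = 0.04937 × 1.173 = 0.05791 mol
n(NaOH) used in back-titration = 0.02906 × 0.4861 = 0.01413 mol
n(HCl) left over = 0.01413 mol (1:1 ratio)
n(HCl) consumed by analyte = 0.05791 − 0.01413 = 0.04378 mol
From the 1:2 ratio, n(Na2CO3) = 1/2 × 0.04378 = 0.02189 mol
mass of Na2CO3 = 0.02189 × 105.99 = 2.320 g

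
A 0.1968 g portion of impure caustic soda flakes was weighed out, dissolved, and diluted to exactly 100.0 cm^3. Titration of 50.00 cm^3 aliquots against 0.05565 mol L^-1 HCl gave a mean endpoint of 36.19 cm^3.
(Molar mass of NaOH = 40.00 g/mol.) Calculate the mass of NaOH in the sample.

NaOH + HCl → NaCl + H2O
n(HCl) per titration = 0.03619 × 0.05565 = 2.014 × 10^-3 mol
n(NaOH) in each aliquot = 2.014 × 10^-3 mol (1:1 ratio)
n(NaOH) in the whole flask = 2.014 × 10^-3 × 100.0/50.00 = 4.028 × 10^-3 mol
mass of NaOH = 4.028 × 10^-3 × 40.00 = 0.1611 g

0.1611 g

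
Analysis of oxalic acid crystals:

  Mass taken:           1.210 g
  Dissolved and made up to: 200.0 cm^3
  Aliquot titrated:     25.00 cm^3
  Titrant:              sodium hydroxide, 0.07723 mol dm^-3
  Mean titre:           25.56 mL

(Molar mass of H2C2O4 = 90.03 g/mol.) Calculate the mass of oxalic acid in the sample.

H2C2O4 + 2 NaOH → Na2C2O4 + 2 H2O
n(NaOH) per titration = 0.02556 × 0.07723 = 1.974 × 10^-3 mol
From the 1:2 ratio, n(H2C2O4) in each aliquot = 1/2 × 1.974 × 10^-3 = 9.870 × 10^-4 mol
n(H2C2O4) in the whole flask = 9.870 × 10^-4 × 200.0/25.00 = 7.896 × 10^-3 mol
mass of H2C2O4 = 7.896 × 10^-3 × 90.03 = 0.7109 g

0.7109 g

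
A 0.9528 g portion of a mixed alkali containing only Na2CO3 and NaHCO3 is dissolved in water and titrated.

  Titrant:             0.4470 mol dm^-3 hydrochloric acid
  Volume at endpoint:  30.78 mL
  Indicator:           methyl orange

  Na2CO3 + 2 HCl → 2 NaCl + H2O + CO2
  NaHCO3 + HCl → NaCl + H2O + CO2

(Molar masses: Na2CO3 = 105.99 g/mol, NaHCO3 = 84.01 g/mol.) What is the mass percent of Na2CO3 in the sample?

36.42 %

n(HCl) = 0.03078 × 0.4470 = 0.01376 mol
Let x = n(Na2CO3), y = n(NaHCO3).
Titrant: 2x + 1y = 0.01376;  mass: 105.99x + 84.01y = 0.9528
Solving, x = 3.274 × 10^-3 mol, y = 7.211 × 10^-3 mol
mass of Na2CO3 = 3.274 × 10^-3 × 105.99 = 0.3470 g
% Na2CO3 = 0.3470 / 0.9528 × 100 = 36.42 %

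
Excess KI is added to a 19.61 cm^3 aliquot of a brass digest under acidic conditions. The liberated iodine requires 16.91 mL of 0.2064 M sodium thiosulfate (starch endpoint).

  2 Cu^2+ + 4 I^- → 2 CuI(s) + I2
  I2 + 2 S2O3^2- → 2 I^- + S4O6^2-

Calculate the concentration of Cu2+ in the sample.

0.1780 M

n(S2O3^2-) = 0.01691 × 0.2064 = 3.490 × 10^-3 mol
n(I2) = n(S2O3^2-)/2 = 1.745 × 10^-3 mol
From the 2:1 ratio, n(Cu2+) in the aliquot = 2/1 × 1.745 × 10^-3 = 3.490 × 10^-3 mol
[Cu2+] = 3.490 × 10^-3 / 0.01961 = 0.1780 mol/L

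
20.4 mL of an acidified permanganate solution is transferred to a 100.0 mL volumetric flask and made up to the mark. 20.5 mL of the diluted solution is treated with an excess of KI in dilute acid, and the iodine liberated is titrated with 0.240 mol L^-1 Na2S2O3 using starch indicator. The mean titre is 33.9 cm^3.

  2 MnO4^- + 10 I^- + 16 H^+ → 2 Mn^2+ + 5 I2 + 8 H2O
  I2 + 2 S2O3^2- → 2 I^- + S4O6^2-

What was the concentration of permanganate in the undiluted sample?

n(S2O3^2-) = 0.0339 × 0.240 = 8.14 × 10^-3 mol
n(I2) = n(S2O3^2-)/2 = 4.07 × 10^-3 mol
From the 2:5 ratio, n(MnO4^-) in the aliquot = 2/5 × 4.07 × 10^-3 = 1.63 × 10^-3 mol
[MnO4^-]_dilute = 1.63 × 10^-3 / 0.0205 = 0.0794 mol/L
[MnO4^-]_original = 0.0794 × 100.0/20.4 = 0.389 mol/L

0.389 mol/L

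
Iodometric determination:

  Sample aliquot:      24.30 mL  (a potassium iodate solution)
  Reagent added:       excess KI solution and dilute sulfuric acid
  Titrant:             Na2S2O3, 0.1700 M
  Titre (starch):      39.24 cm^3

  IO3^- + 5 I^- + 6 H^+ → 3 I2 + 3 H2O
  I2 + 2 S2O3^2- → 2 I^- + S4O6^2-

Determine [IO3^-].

n(S2O3^2-) = 0.03924 × 0.1700 = 6.671 × 10^-3 mol
n(I2) = n(S2O3^2-)/2 = 3.335 × 10^-3 mol
From the 1:3 ratio, n(IO3^-) in the aliquot = 1/3 × 3.335 × 10^-3 = 1.112 × 10^-3 mol
[IO3^-] = 1.112 × 10^-3 / 0.02430 = 0.04575 mol/L

0.04575 M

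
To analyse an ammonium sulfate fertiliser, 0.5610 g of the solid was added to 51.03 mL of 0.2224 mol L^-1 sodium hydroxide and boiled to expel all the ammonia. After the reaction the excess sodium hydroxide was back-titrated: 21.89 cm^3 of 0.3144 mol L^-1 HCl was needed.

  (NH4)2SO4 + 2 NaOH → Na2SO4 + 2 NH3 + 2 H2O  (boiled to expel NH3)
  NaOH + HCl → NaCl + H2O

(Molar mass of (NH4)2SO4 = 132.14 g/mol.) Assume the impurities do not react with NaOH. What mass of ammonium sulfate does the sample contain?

0.2951 g

n(NaOH) added = 0.05103 × 0.2224 = 0.01135 mol
n(HCl) used in back-titration = 0.02189 × 0.3144 = 6.882 × 10^-3 mol
n(NaOH) left over = 6.882 × 10^-3 mol (1:1 ratio)
n(NaOH) consumed by analyte = 0.01135 − 6.882 × 10^-3 = 4.467 × 10^-3 mol
From the 1:2 ratio, n((NH4)2SO4) = 1/2 × 4.467 × 10^-3 = 2.233 × 10^-3 mol
mass of (NH4)2SO4 = 2.233 × 10^-3 × 132.14 = 0.2951 g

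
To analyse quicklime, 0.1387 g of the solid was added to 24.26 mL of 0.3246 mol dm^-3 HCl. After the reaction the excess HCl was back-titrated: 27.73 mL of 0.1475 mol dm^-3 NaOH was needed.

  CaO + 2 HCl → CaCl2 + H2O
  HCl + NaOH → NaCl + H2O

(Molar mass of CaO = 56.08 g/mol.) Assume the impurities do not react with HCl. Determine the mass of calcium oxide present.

n(HCl) added = 0.02426 × 0.3246 = 7.875 × 10^-3 mol
n(NaOH) used in back-titration = 0.02773 × 0.1475 = 4.090 × 10^-3 mol
n(HCl) left over = 4.090 × 10^-3 mol (1:1 ratio)
n(HCl) consumed by analyte = 7.875 × 10^-3 − 4.090 × 10^-3 = 3.785 × 10^-3 mol
From the 1:2 ratio, n(CaO) = 1/2 × 3.785 × 10^-3 = 1.892 × 10^-3 mol
mass of CaO = 1.892 × 10^-3 × 56.08 = 0.1061 g

0.1061 g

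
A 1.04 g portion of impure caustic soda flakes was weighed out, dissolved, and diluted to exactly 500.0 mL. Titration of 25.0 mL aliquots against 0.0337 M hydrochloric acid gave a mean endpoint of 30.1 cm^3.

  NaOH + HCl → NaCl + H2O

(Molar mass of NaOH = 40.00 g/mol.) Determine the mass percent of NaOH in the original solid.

78.0 %

n(HCl) per titration = 0.0301 × 0.0337 = 1.01 × 10^-3 mol
n(NaOH) in each aliquot = 1.01 × 10^-3 mol (1:1 ratio)
n(NaOH) in the whole flask = 1.01 × 10^-3 × 500.0/25.0 = 0.0203 mol
mass of NaOH = 0.0203 × 40.00 = 0.811 g
% NaOH = 0.811 / 1.04 × 100 = 78.0 %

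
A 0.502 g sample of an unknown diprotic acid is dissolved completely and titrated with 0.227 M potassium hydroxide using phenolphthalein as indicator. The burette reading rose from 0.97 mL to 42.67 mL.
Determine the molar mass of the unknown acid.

n(KOH) = 0.0417 L × 0.227 mol/L = 9.47 × 10^-3 mol
From the 1:2 ratio, n(H2A) = 1/2 × 9.47 × 10^-3 = 4.73 × 10^-3 mol
M = m / n = 0.502 g / 4.73 × 10^-3 mol = 106 g/mol

106 g/mol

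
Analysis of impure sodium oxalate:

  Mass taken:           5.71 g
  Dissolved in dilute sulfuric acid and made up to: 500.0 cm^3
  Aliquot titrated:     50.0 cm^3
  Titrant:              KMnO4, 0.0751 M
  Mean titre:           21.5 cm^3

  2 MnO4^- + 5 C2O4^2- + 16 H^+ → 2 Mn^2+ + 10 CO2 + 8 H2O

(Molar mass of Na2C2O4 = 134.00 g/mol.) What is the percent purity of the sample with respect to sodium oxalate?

n(KMnO4) per titration = 0.0215 × 0.0751 = 1.61 × 10^-3 mol
From the 5:2 ratio, n(Na2C2O4) in each aliquot = 5/2 × 1.61 × 10^-3 = 4.04 × 10^-3 mol
n(Na2C2O4) in the whole flask = 4.04 × 10^-3 × 500.0/50.0 = 0.0404 mol
mass of Na2C2O4 = 0.0404 × 134.00 = 5.41 g
% Na2C2O4 = 5.41 / 5.71 × 100 = 94.7 %

94.7 %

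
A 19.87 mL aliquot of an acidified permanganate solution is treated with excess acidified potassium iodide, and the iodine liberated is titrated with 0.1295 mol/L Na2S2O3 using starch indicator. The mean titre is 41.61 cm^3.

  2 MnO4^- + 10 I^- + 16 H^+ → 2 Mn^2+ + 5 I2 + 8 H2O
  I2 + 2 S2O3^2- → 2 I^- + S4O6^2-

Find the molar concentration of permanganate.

n(S2O3^2-) = 0.04161 × 0.1295 = 5.388 × 10^-3 mol
n(I2) = n(S2O3^2-)/2 = 2.694 × 10^-3 mol
From the 2:5 ratio, n(MnO4^-) in the aliquot = 2/5 × 2.694 × 10^-3 = 1.078 × 10^-3 mol
[MnO4^-] = 1.078 × 10^-3 / 0.01987 = 0.05424 mol/L

0.05424 mol/L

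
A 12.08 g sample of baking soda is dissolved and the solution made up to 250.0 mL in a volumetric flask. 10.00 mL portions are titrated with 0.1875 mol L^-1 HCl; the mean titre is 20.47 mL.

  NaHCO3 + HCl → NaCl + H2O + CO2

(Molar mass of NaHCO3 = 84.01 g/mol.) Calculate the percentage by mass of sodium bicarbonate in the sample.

66.73 %

n(HCl) per titration = 0.02047 × 0.1875 = 3.838 × 10^-3 mol
n(NaHCO3) in each aliquot = 3.838 × 10^-3 mol (1:1 ratio)
n(NaHCO3) in the whole flask = 3.838 × 10^-3 × 250.0/10.00 = 0.09595 mol
mass of NaHCO3 = 0.09595 × 84.01 = 8.061 g
% NaHCO3 = 8.061 / 12.08 × 100 = 66.73 %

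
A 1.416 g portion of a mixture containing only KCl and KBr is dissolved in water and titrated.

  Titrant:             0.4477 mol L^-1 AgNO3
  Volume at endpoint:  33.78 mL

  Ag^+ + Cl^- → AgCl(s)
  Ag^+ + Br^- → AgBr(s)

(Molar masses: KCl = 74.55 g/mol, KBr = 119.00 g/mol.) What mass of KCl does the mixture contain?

0.6435 g

n(AgNO3) = 0.03378 × 0.4477 = 0.01512 mol
Let x = n(KCl), y = n(KBr).
Titrant: 1x + 1y = 0.01512;  mass: 74.55x + 119.00y = 1.416
Solving, x = 8.632 × 10^-3 mol, y = 6.492 × 10^-3 mol
mass of KCl = 8.632 × 10^-3 × 74.55 = 0.6435 g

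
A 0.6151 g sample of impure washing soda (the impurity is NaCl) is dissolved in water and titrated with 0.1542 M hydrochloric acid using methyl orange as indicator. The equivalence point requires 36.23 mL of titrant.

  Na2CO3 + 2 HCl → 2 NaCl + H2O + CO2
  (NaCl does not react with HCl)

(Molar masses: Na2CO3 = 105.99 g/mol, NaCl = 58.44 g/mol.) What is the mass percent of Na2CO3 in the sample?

n(HCl) = 0.03623 × 0.1542 = 5.587 × 10^-3 mol
Let x = n(Na2CO3), y = n(NaCl).
Titrant: 2x = 5.587 × 10^-3;  mass: 105.99x + 58.44y = 0.6151
Solving, x = 2.793 × 10^-3 mol, y = 5.459 × 10^-3 mol
mass of Na2CO3 = 2.793 × 10^-3 × 105.99 = 0.2961 g
% Na2CO3 = 0.2961 / 0.6151 × 100 = 48.13 %

48.13 %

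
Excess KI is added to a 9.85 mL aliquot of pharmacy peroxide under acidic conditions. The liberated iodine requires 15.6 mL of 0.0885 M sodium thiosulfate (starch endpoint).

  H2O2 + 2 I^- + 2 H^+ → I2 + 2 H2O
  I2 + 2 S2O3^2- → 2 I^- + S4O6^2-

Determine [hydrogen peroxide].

n(S2O3^2-) = 0.0156 × 0.0885 = 1.38 × 10^-3 mol
n(I2) = n(S2O3^2-)/2 = 6.90 × 10^-4 mol
n(H2O2) in the aliquot = 6.90 × 10^-4 mol (1:1 ratio)
[H2O2] = 6.90 × 10^-4 / 0.00985 = 0.0701 mol/L

0.0701 M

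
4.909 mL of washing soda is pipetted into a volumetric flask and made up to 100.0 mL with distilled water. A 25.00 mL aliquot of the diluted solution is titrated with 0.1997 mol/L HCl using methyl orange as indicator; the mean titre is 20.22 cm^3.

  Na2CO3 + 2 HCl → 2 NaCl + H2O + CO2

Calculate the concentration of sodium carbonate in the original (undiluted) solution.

n(HCl) = 0.02022 × 0.1997 = 4.038 × 10^-3 mol
From the 1:2 ratio, n(Na2CO3) in the aliquot = 1/2 × 4.038 × 10^-3 = 2.019 × 10^-3 mol
[Na2CO3]_dilute = 2.019 × 10^-3 / 0.02500 = 0.08076 mol/L
Dilution factor = 100.0 / 4.909 = 20.37
[Na2CO3]_stock = 0.08076 × 20.37 = 1.645 mol/L

1.645 mol/L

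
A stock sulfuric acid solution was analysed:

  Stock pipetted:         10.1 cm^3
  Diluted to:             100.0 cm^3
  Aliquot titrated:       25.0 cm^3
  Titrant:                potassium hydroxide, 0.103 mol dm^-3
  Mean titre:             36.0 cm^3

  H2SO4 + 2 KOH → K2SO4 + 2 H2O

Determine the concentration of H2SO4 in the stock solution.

n(KOH) = 0.0360 × 0.103 = 3.71 × 10^-3 mol
From the 1:2 ratio, n(H2SO4) in the aliquot = 1/2 × 3.71 × 10^-3 = 1.85 × 10^-3 mol
[H2SO4]_dilute = 1.85 × 10^-3 / 0.0250 = 0.0742 mol/L
Dilution factor = 100.0 / 10.1 = 9.901
[H2SO4]_stock = 0.0742 × 9.901 = 0.734 mol/L

0.734 mol/L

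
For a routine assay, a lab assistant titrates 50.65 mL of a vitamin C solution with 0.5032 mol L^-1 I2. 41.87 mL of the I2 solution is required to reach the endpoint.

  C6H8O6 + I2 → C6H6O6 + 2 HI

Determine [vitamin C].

n(I2) = 0.04187 L × 0.5032 mol/L = 0.02107 mol
n(C6H8O6) = 0.02107 mol (1:1 mole ratio)
[C6H8O6] = 0.02107 mol / 0.05065 L = 0.4160 mol/L

0.4160 mol/L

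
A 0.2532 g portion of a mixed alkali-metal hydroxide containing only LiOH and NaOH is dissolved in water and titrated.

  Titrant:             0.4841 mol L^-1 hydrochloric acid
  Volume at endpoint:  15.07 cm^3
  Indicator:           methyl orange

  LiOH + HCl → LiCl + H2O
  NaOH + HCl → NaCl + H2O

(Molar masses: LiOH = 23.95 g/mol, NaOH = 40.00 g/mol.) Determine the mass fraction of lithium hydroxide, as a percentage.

22.76 %

n(HCl) = 0.01507 × 0.4841 = 7.295 × 10^-3 mol
Let x = n(LiOH), y = n(NaOH).
Titrant: 1x + 1y = 7.295 × 10^-3;  mass: 23.95x + 40.00y = 0.2532
Solving, x = 2.406 × 10^-3 mol, y = 4.889 × 10^-3 mol
mass of LiOH = 2.406 × 10^-3 × 23.95 = 0.05762 g
% LiOH = 0.05762 / 0.2532 × 100 = 22.76 %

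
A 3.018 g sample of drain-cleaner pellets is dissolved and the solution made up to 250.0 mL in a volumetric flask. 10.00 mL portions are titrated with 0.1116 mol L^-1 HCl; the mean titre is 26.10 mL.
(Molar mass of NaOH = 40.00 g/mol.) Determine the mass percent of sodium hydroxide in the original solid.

96.51 %

NaOH + HCl → NaCl + H2O
n(HCl) per titration = 0.02610 × 0.1116 = 2.913 × 10^-3 mol
n(NaOH) in each aliquot = 2.913 × 10^-3 mol (1:1 ratio)
n(NaOH) in the whole flask = 2.913 × 10^-3 × 250.0/10.00 = 0.07282 mol
mass of NaOH = 0.07282 × 40.00 = 2.913 g
% NaOH = 2.913 / 3.018 × 100 = 96.51 %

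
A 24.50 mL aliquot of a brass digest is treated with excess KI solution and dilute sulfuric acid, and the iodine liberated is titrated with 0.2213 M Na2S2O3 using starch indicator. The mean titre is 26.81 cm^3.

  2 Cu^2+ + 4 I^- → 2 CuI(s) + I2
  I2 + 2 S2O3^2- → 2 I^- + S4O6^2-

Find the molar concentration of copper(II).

n(S2O3^2-) = 0.02681 × 0.2213 = 5.933 × 10^-3 mol
n(I2) = n(S2O3^2-)/2 = 2.967 × 10^-3 mol
From the 2:1 ratio, n(Cu2+) in the aliquot = 2/1 × 2.967 × 10^-3 = 5.933 × 10^-3 mol
[Cu2+] = 5.933 × 10^-3 / 0.02450 = 0.2422 mol/L

0.2422 M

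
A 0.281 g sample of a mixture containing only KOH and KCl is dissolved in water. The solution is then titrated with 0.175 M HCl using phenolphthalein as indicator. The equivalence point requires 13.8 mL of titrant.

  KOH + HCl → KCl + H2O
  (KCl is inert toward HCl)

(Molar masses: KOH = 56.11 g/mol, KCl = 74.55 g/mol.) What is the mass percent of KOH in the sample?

n(HCl) = 0.0138 × 0.175 = 2.42 × 10^-3 mol
Let x = n(KOH), y = n(KCl).
Titrant: 1x = 2.42 × 10^-3;  mass: 56.11x + 74.55y = 0.281
Solving, x = 2.42 × 10^-3 mol, y = 1.95 × 10^-3 mol
mass of KOH = 2.42 × 10^-3 × 56.11 = 0.136 g
% KOH = 0.136 / 0.281 × 100 = 48.2 %

48.2 %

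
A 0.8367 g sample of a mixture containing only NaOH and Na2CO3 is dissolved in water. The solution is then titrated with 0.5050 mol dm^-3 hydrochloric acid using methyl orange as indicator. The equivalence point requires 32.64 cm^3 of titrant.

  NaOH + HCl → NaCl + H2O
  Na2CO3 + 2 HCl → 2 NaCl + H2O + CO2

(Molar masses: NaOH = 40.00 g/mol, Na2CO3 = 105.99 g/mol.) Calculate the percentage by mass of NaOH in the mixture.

n(HCl) = 0.03264 × 0.5050 = 0.01648 mol
Let x = n(NaOH), y = n(Na2CO3).
Titrant: 1x + 2y = 0.01648;  mass: 40.00x + 105.99y = 0.8367
Solving, x = 2.834 × 10^-3 mol, y = 6.825 × 10^-3 mol
mass of NaOH = 2.834 × 10^-3 × 40.00 = 0.1134 g
% NaOH = 0.1134 / 0.8367 × 100 = 13.55 %

13.55 %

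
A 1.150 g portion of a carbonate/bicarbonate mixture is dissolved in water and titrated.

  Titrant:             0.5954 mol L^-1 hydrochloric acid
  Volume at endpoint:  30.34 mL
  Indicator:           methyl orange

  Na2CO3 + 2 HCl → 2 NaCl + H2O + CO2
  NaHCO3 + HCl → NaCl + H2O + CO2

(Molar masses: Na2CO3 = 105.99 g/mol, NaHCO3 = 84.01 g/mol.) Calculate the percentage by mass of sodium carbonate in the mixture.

n(HCl) = 0.03034 × 0.5954 = 0.01806 mol
Let x = n(Na2CO3), y = n(NaHCO3).
Titrant: 2x + 1y = 0.01806;  mass: 105.99x + 84.01y = 1.150
Solving, x = 5.926 × 10^-3 mol, y = 6.212 × 10^-3 mol
mass of Na2CO3 = 5.926 × 10^-3 × 105.99 = 0.6281 g
% Na2CO3 = 0.6281 / 1.150 × 100 = 54.62 %

54.62 %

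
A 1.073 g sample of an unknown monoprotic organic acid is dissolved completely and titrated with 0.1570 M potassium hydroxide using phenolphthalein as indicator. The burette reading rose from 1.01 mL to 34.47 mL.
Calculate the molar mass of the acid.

204.3 g/mol

n(KOH) = 0.03346 L × 0.1570 mol/L = 5.253 × 10^-3 mol
n(HA) = 5.253 × 10^-3 mol (1:1 ratio)
M = m / n = 1.073 g / 5.253 × 10^-3 mol = 204.3 g/mol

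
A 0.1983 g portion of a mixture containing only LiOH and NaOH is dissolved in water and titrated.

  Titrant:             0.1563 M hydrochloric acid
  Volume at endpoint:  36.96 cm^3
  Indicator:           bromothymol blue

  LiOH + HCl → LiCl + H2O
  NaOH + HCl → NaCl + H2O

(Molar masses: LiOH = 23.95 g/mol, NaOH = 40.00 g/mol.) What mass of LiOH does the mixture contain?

0.04891 g

n(HCl) = 0.03696 × 0.1563 = 5.777 × 10^-3 mol
Let x = n(LiOH), y = n(NaOH).
Titrant: 1x + 1y = 5.777 × 10^-3;  mass: 23.95x + 40.00y = 0.1983
Solving, x = 2.042 × 10^-3 mol, y = 3.735 × 10^-3 mol
mass of LiOH = 2.042 × 10^-3 × 23.95 = 0.04891 g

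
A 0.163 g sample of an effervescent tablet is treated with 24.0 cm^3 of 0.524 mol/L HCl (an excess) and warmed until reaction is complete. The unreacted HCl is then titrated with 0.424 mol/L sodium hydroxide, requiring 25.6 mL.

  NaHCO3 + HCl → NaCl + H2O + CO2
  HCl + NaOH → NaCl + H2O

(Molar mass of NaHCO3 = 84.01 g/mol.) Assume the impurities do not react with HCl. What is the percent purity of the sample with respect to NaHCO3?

88.7 %

n(HCl) added = 0.0240 × 0.524 = 0.0126 mol
n(NaOH) used in back-titration = 0.0256 × 0.424 = 0.0109 mol
n(HCl) left over = 0.0109 mol (1:1 ratio)
n(HCl) consumed by analyte = 0.0126 − 0.0109 = 1.72 × 10^-3 mol
n(NaHCO3) = 1.72 × 10^-3 mol (1:1 ratio)
mass of NaHCO3 = 1.72 × 10^-3 × 84.01 = 0.145 g
% NaHCO3 = 0.145 / 0.163 × 100 = 88.7 %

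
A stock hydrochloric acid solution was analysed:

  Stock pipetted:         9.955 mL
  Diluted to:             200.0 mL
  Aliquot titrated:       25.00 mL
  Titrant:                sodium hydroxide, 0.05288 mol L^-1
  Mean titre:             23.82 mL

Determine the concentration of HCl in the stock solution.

1.012 mol/L

HCl + NaOH → NaCl + H2O
n(NaOH) = 0.02382 × 0.05288 = 1.260 × 10^-3 mol
n(HCl) in the aliquot = 1.260 × 10^-3 mol (1:1 ratio)
[HCl]_dilute = 1.260 × 10^-3 / 0.02500 = 0.05038 mol/L
Dilution factor = 200.0 / 9.955 = 20.09
[HCl]_stock = 0.05038 × 20.09 = 1.012 mol/L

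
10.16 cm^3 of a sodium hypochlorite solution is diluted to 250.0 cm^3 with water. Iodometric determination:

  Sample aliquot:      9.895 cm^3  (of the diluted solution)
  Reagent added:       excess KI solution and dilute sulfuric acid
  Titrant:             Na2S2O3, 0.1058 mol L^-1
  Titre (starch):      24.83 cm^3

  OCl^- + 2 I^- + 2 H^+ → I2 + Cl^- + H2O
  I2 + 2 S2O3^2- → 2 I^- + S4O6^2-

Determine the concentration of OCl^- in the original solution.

3.266 mol/L

n(S2O3^2-) = 0.02483 × 0.1058 = 2.627 × 10^-3 mol
n(I2) = n(S2O3^2-)/2 = 1.314 × 10^-3 mol
n(OCl^-) in the aliquot = 1.314 × 10^-3 mol (1:1 ratio)
[OCl^-]_dilute = 1.314 × 10^-3 / 0.009895 = 0.1327 mol/L
[OCl^-]_original = 0.1327 × 250.0/10.16 = 3.266 mol/L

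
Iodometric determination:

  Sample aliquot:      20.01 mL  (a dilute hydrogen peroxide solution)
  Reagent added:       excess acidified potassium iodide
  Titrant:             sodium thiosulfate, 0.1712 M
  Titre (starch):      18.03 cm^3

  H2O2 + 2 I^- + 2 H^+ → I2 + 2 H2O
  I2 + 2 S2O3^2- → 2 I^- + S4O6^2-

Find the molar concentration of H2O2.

0.07713 M

n(S2O3^2-) = 0.01803 × 0.1712 = 3.087 × 10^-3 mol
n(I2) = n(S2O3^2-)/2 = 1.543 × 10^-3 mol
n(H2O2) in the aliquot = 1.543 × 10^-3 mol (1:1 ratio)
[H2O2] = 1.543 × 10^-3 / 0.02001 = 0.07713 mol/L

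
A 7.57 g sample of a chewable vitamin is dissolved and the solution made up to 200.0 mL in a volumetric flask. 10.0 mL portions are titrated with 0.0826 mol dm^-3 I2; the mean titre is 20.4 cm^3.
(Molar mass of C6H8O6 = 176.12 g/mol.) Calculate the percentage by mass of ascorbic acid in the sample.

78.4 %

C6H8O6 + I2 → C6H6O6 + 2 HI
n(I2) per titration = 0.0204 × 0.0826 = 1.69 × 10^-3 mol
n(C6H8O6) in each aliquot = 1.69 × 10^-3 mol (1:1 ratio)
n(C6H8O6) in the whole flask = 1.69 × 10^-3 × 200.0/10.0 = 0.0337 mol
mass of C6H8O6 = 0.0337 × 176.12 = 5.94 g
% C6H8O6 = 5.94 / 7.57 × 100 = 78.4 %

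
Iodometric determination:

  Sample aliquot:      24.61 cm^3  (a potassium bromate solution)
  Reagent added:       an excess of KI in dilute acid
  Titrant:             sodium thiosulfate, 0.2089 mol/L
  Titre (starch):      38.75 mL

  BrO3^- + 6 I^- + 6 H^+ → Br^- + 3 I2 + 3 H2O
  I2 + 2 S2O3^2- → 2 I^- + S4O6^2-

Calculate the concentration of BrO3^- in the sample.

n(S2O3^2-) = 0.03875 × 0.2089 = 8.095 × 10^-3 mol
n(I2) = n(S2O3^2-)/2 = 4.047 × 10^-3 mol
From the 1:3 ratio, n(BrO3^-) in the aliquot = 1/3 × 4.047 × 10^-3 = 1.349 × 10^-3 mol
[BrO3^-] = 1.349 × 10^-3 / 0.02461 = 0.05482 mol/L

0.05482 mol/L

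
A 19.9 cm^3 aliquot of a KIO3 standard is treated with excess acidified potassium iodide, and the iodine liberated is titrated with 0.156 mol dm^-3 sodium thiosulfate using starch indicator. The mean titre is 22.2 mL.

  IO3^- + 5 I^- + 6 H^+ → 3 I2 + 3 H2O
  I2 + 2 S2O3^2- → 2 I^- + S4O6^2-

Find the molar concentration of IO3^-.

0.0290 mol/L

n(S2O3^2-) = 0.0222 × 0.156 = 3.46 × 10^-3 mol
n(I2) = n(S2O3^2-)/2 = 1.73 × 10^-3 mol
From the 1:3 ratio, n(IO3^-) in the aliquot = 1/3 × 1.73 × 10^-3 = 5.77 × 10^-4 mol
[IO3^-] = 5.77 × 10^-4 / 0.0199 = 0.0290 mol/L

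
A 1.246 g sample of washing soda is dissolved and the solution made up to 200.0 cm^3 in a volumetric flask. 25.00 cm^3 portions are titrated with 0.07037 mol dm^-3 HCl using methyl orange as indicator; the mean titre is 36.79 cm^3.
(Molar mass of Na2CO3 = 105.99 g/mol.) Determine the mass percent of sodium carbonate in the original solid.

Na2CO3 + 2 HCl → 2 NaCl + H2O + CO2
n(HCl) per titration = 0.03679 × 0.07037 = 2.589 × 10^-3 mol
From the 1:2 ratio, n(Na2CO3) in each aliquot = 1/2 × 2.589 × 10^-3 = 1.294 × 10^-3 mol
n(Na2CO3) in the whole flask = 1.294 × 10^-3 × 200.0/25.00 = 0.01036 mol
mass of Na2CO3 = 0.01036 × 105.99 = 1.098 g
% Na2CO3 = 1.098 / 1.246 × 100 = 88.09 %

88.09 %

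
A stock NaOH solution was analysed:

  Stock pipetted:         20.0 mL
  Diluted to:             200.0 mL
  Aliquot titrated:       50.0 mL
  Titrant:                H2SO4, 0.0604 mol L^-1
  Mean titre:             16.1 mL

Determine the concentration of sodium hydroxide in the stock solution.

0.389 mol/L

2 NaOH + H2SO4 → Na2SO4 + 2 H2O
n(H2SO4) = 0.0161 × 0.0604 = 9.72 × 10^-4 mol
From the 2:1 ratio, n(NaOH) in the aliquot = 2/1 × 9.72 × 10^-4 = 1.94 × 10^-3 mol
[NaOH]_dilute = 1.94 × 10^-3 / 0.0500 = 0.0389 mol/L
Dilution factor = 200.0 / 20.0 = 10.00
[NaOH]_stock = 0.0389 × 10.00 = 0.389 mol/L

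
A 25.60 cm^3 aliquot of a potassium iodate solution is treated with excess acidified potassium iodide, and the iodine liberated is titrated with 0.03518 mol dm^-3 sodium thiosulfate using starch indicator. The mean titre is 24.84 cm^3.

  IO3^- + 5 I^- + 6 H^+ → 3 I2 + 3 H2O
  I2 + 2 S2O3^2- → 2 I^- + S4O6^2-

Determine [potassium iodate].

0.005689 mol/L

n(S2O3^2-) = 0.02484 × 0.03518 = 8.739 × 10^-4 mol
n(I2) = n(S2O3^2-)/2 = 4.369 × 10^-4 mol
From the 1:3 ratio, n(IO3^-) in the aliquot = 1/3 × 4.369 × 10^-4 = 1.456 × 10^-4 mol
[IO3^-] = 1.456 × 10^-4 / 0.02560 = 0.005689 mol/L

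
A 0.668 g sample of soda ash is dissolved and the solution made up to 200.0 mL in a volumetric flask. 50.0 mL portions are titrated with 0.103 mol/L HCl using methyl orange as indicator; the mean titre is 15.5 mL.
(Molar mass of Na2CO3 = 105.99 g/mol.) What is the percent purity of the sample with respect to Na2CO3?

Na2CO3 + 2 HCl → 2 NaCl + H2O + CO2
n(HCl) per titration = 0.0155 × 0.103 = 1.60 × 10^-3 mol
From the 1:2 ratio, n(Na2CO3) in each aliquot = 1/2 × 1.60 × 10^-3 = 7.98 × 10^-4 mol
n(Na2CO3) in the whole flask = 7.98 × 10^-4 × 200.0/50.0 = 3.19 × 10^-3 mol
mass of Na2CO3 = 3.19 × 10^-3 × 105.99 = 0.338 g
% Na2CO3 = 0.338 / 0.668 × 100 = 50.7 %

50.7 %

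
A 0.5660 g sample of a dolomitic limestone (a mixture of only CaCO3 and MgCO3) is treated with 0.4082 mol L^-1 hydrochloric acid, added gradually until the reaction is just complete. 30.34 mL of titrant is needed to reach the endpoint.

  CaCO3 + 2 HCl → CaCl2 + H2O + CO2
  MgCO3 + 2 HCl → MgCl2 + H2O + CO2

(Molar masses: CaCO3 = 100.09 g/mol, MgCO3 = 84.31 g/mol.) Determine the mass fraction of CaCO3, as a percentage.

49.22 %

n(HCl) = 0.03034 × 0.4082 = 0.01238 mol
Let x = n(CaCO3), y = n(MgCO3).
Titrant: 2x + 2y = 0.01238;  mass: 100.09x + 84.31y = 0.5660
Solving, x = 2.783 × 10^-3 mol, y = 3.409 × 10^-3 mol
mass of CaCO3 = 2.783 × 10^-3 × 100.09 = 0.2786 g
% CaCO3 = 0.2786 / 0.5660 × 100 = 49.22 %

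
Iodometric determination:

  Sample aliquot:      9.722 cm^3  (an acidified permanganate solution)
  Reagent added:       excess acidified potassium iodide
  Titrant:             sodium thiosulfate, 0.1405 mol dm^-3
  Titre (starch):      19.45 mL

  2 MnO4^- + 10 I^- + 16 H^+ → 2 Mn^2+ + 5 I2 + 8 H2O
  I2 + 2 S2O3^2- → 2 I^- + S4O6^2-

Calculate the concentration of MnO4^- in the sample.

n(S2O3^2-) = 0.01945 × 0.1405 = 2.733 × 10^-3 mol
n(I2) = n(S2O3^2-)/2 = 1.366 × 10^-3 mol
From the 2:5 ratio, n(MnO4^-) in the aliquot = 2/5 × 1.366 × 10^-3 = 5.465 × 10^-4 mol
[MnO4^-] = 5.465 × 10^-4 / 0.009722 = 0.05622 mol/L

0.05622 mol/L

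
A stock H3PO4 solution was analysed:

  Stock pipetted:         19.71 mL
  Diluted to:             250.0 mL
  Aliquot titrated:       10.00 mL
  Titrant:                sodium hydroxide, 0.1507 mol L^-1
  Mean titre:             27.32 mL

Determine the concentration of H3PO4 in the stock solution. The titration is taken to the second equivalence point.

H3PO4 + 2 NaOH → Na2HPO4 + 2 H2O
n(NaOH) = 0.02732 × 0.1507 = 4.117 × 10^-3 mol
From the 1:2 ratio, n(H3PO4) in the aliquot = 1/2 × 4.117 × 10^-3 = 2.059 × 10^-3 mol
[H3PO4]_dilute = 2.059 × 10^-3 / 0.01000 = 0.2059 mol/L
Dilution factor = 250.0 / 19.71 = 12.68
[H3PO4]_stock = 0.2059 × 12.68 = 2.611 mol/L

2.611 mol/L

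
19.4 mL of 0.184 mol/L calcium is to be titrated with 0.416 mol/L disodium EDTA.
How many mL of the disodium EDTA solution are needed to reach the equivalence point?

Ca^2+ + EDTA^4- → [Ca(EDTA)]^2-
n(Ca2+) = 0.0194 L × 0.184 mol/L = 3.57 × 10^-3 mol
n(EDTA) = 3.57 × 10^-3 mol (1:1 stoichiometry)
V(EDTA) = 3.57 × 10^-3 mol / 0.416 mol/L = 0.00858 L = 8.58 mL

8.58 mL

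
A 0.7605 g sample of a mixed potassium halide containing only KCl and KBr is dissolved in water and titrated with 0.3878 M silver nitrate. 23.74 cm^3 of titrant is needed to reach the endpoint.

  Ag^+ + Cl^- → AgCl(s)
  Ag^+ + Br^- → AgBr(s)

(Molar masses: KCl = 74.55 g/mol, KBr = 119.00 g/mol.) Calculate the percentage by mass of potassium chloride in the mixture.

73.89 %

n(AgNO3) = 0.02374 × 0.3878 = 9.206 × 10^-3 mol
Let x = n(KCl), y = n(KBr).
Titrant: 1x + 1y = 9.206 × 10^-3;  mass: 74.55x + 119.00y = 0.7605
Solving, x = 7.538 × 10^-3 mol, y = 1.669 × 10^-3 mol
mass of KCl = 7.538 × 10^-3 × 74.55 = 0.5619 g
% KCl = 0.5619 / 0.7605 × 100 = 73.89 %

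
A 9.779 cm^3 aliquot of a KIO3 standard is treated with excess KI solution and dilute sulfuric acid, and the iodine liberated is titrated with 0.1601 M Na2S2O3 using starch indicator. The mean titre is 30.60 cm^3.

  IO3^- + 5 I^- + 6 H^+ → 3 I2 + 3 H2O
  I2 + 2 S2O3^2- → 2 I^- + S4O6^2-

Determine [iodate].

0.08350 M

n(S2O3^2-) = 0.03060 × 0.1601 = 4.899 × 10^-3 mol
n(I2) = n(S2O3^2-)/2 = 2.450 × 10^-3 mol
From the 1:3 ratio, n(IO3^-) in the aliquot = 1/3 × 2.450 × 10^-3 = 8.165 × 10^-4 mol
[IO3^-] = 8.165 × 10^-4 / 0.009779 = 0.08350 mol/L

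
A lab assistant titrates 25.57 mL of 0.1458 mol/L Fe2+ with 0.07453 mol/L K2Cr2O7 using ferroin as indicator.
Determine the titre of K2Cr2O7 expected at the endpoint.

8.337 mL

Cr2O7^2- + 6 Fe^2+ + 14 H^+ → 2 Cr^3+ + 6 Fe^3+ + 7 H2O
n(Fe2+) = 0.02557 L × 0.1458 mol/L = 3.728 × 10^-3 mol
From the 1:6 stoichiometry, n(K2Cr2O7) = 1/6 × 3.728 × 10^-3 = 6.214 × 10^-4 mol
V(K2Cr2O7) = 6.214 × 10^-4 mol / 0.07453 mol/L = 0.008337 L = 8.337 mL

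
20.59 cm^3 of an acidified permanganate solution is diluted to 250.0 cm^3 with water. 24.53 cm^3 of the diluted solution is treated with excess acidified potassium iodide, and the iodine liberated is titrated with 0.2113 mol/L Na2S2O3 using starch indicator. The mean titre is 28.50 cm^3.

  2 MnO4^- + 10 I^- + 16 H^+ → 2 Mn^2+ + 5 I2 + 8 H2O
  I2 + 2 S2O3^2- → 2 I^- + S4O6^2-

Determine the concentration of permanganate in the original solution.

n(S2O3^2-) = 0.02850 × 0.2113 = 6.022 × 10^-3 mol
n(I2) = n(S2O3^2-)/2 = 3.011 × 10^-3 mol
From the 2:5 ratio, n(MnO4^-) in the aliquot = 2/5 × 3.011 × 10^-3 = 1.204 × 10^-3 mol
[MnO4^-]_dilute = 1.204 × 10^-3 / 0.02453 = 0.04910 mol/L
[MnO4^-]_original = 0.04910 × 250.0/20.59 = 0.5962 mol/L

0.5962 mol/L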